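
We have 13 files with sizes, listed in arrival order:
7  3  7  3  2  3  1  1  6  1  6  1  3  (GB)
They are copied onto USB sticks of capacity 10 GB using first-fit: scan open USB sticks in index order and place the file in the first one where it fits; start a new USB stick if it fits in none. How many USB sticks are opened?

5

  7 → USB stick 1 (new)  [load 7/10]
  3 → USB stick 1  [load 10/10]
  7 → USB stick 2 (new)  [load 7/10]
  3 → USB stick 2  [load 10/10]
  2 → USB stick 3 (new)  [load 2/10]
  3 → USB stick 3  [load 5/10]
  1 → USB stick 3  [load 6/10]
  1 → USB stick 3  [load 7/10]
  6 → USB stick 4 (new)  [load 6/10]
  1 → USB stick 3  [load 8/10]
  6 → USB stick 5 (new)  [load 6/10]
  1 → USB stick 3  [load 9/10]
  3 → USB stick 4  [load 9/10]
5 USB sticks opened.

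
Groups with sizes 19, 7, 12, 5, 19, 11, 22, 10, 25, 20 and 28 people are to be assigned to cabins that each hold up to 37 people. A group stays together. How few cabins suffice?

Total = 28 + 25 + 22 + 20 + 19 + 19 + 12 + 11 + 10 + 7 + 5 = 178 people.
Lower bound: ⌈178/37⌉ = 5 cabins.
Also, 6 groups each exceed 37/2 people, and no two of those can share a cabin, so at least 6 cabins are needed.
A packing using 6 cabins:
  cabin 1: 28 + 7 = 35
  cabin 2: 25 + 12 = 37
  cabin 3: 22 + 11 = 33
  cabin 4: 20 + 10 + 5 = 35
  cabin 5: 19 = 19
  cabin 6: 19 = 19
This matches the lower bound, so 6 is optimal.

6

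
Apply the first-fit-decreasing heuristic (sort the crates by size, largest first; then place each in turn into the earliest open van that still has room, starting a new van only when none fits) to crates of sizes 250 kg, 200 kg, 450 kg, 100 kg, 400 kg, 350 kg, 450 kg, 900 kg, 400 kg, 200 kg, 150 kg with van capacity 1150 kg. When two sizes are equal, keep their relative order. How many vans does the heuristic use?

Sorted descending: 900, 450, 450, 400, 400, 350, 250, 200, 200, 150, 100.
  900 → van 1 (new)  [load 900/1150]
  450 → van 2 (new)  [load 450/1150]
  450 → van 2  [load 900/1150]
  400 → van 3 (new)  [load 400/1150]
  400 → van 3  [load 800/1150]
  350 → van 3  [load 1150/1150]
  250 → van 1  [load 1150/1150]
  200 → van 2  [load 1100/1150]
  200 → van 4 (new)  [load 200/1150]
  150 → van 4  [load 350/1150]
  100 → van 4  [load 450/1150]
4 vans opened.

4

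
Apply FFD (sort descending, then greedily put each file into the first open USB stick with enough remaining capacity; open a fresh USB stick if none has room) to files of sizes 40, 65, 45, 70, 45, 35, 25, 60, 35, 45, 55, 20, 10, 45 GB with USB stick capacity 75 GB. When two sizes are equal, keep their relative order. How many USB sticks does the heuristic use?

10

Sorted descending: 70, 65, 60, 55, 45, 45, 45, 45, 40, 35, 35, 25, 20, 10.
  70 → USB stick 1 (new)  [load 70/75]
  65 → USB stick 2 (new)  [load 65/75]
  60 → USB stick 3 (new)  [load 60/75]
  55 → USB stick 4 (new)  [load 55/75]
  45 → USB stick 5 (new)  [load 45/75]
  45 → USB stick 6 (new)  [load 45/75]
  45 → USB stick 7 (new)  [load 45/75]
  45 → USB stick 8 (new)  [load 45/75]
  40 → USB stick 9 (new)  [load 40/75]
  35 → USB stick 9  [load 75/75]
  35 → USB stick 10 (new)  [load 35/75]
  25 → USB stick 5  [load 70/75]
  20 → USB stick 4  [load 75/75]
  10 → USB stick 2  [load 75/75]
10 USB sticks opened.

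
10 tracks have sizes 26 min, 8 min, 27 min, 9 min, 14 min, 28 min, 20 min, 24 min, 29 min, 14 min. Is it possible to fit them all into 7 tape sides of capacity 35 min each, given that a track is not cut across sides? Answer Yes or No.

Yes

A valid assignment using 7 tape sides:
  side 1: 29 = 29
  side 2: 28 = 28
  side 3: 27 + 8 = 35
  side 4: 26 + 9 = 35
  side 5: 24 = 24
  side 6: 20 + 14 = 34
  side 7: 14 = 14
Every load is within 35 min, so 7 tape sides suffice.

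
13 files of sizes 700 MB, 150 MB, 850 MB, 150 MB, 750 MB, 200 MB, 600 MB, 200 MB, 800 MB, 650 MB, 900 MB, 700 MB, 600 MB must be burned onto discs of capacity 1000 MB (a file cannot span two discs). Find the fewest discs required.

Total = 900 + 850 + 800 + 750 + 700 + 700 + 650 + 600 + 600 + 200 + 200 + 150 + 150 = 7250 MB.
Lower bound: ⌈7250/1000⌉ = 8 discs.
Also, 9 files each exceed 500 MB, and no two of those can share a disc, so at least 9 discs are needed.
A packing using 9 discs:
  disc 1: 900 = 900
  disc 2: 850 + 150 = 1000
  disc 3: 800 + 200 = 1000
  disc 4: 750 + 200 = 950
  disc 5: 700 + 150 = 850
  disc 6: 700 = 700
  disc 7: 650 = 650
  disc 8: 600 = 600
  disc 9: 600 = 600
This matches the lower bound, so 9 is optimal.

9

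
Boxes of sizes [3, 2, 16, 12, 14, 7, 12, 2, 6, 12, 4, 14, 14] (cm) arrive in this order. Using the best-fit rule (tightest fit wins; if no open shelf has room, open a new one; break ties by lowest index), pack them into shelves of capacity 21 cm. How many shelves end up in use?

7

  3 → shelf 1 (new)  [load 3/21]
  2 → shelf 1  [load 5/21]
  16 → shelf 1  [load 21/21]
  12 → shelf 2 (new)  [load 12/21]
  14 → shelf 3 (new)  [load 14/21]
  7 → shelf 3  [load 21/21]
  12 → shelf 4 (new)  [load 12/21]
  2 → shelf 2  [load 14/21]
  6 → shelf 2  [load 20/21]
  12 → shelf 5 (new)  [load 12/21]
  4 → shelf 4  [load 16/21]
  14 → shelf 6 (new)  [load 14/21]
  14 → shelf 7 (new)  [load 14/21]
7 shelves opened.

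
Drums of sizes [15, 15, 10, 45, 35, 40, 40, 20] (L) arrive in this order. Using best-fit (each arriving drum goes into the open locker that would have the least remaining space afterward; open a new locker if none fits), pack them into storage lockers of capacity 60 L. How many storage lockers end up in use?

  15 → locker 1 (new)  [load 15/60]
  15 → locker 1  [load 30/60]
  10 → locker 1  [load 40/60]
  45 → locker 2 (new)  [load 45/60]
  35 → locker 3 (new)  [load 35/60]
  40 → locker 4 (new)  [load 40/60]
  40 → locker 5 (new)  [load 40/60]
  20 → locker 1  [load 60/60]
5 storage lockers opened.

5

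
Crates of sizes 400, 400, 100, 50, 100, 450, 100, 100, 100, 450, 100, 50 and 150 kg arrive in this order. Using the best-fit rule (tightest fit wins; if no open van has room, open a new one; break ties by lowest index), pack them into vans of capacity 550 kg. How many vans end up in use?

5

  400 → van 1 (new)  [load 400/550]
  400 → van 2 (new)  [load 400/550]
  100 → van 1  [load 500/550]
  50 → van 1  [load 550/550]
  100 → van 2  [load 500/550]
  450 → van 3 (new)  [load 450/550]
  100 → van 3  [load 550/550]
  100 → van 4 (new)  [load 100/550]
  100 → van 4  [load 200/550]
  450 → van 5 (new)  [load 450/550]
  100 → van 5  [load 550/550]
  50 → van 2  [load 550/550]
  150 → van 4  [load 350/550]
5 vans opened.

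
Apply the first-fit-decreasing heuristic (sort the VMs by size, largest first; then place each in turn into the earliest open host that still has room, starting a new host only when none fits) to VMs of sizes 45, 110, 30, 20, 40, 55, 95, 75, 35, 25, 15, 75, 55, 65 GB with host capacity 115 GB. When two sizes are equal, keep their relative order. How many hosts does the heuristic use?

Sorted descending: 110, 95, 75, 75, 65, 55, 55, 45, 40, 35, 30, 25, 20, 15.
  110 → host 1 (new)  [load 110/115]
  95 → host 2 (new)  [load 95/115]
  75 → host 3 (new)  [load 75/115]
  75 → host 4 (new)  [load 75/115]
  65 → host 5 (new)  [load 65/115]
  55 → host 6 (new)  [load 55/115]
  55 → host 6  [load 110/115]
  45 → host 5  [load 110/115]
  40 → host 3  [load 115/115]
  35 → host 4  [load 110/115]
  30 → host 7 (new)  [load 30/115]
  25 → host 7  [load 55/115]
  20 → host 2  [load 115/115]
  15 → host 7  [load 70/115]
7 hosts opened.

7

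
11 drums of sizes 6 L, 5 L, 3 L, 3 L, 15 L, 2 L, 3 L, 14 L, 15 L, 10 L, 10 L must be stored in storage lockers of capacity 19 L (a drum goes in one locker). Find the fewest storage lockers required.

5

Total = 15 + 15 + 14 + 10 + 10 + 6 + 5 + 3 + 3 + 3 + 2 = 86 L.
Lower bound: ⌈86/19⌉ = 5 storage lockers.
A packing using 5 storage lockers:
  locker 1: 15 + 3 = 18
  locker 2: 15 + 3 = 18
  locker 3: 14 + 5 = 19
  locker 4: 10 + 6 + 3 = 19
  locker 5: 10 + 2 = 12
This matches the lower bound, so 5 is optimal.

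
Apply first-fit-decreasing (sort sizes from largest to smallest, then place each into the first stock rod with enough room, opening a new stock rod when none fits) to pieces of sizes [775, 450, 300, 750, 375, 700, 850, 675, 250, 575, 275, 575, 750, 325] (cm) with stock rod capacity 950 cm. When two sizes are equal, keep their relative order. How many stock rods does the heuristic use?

Sorted descending: 850, 775, 750, 750, 700, 675, 575, 575, 450, 375, 325, 300, 275, 250.
  850 → stock rod 1 (new)  [load 850/950]
  775 → stock rod 2 (new)  [load 775/950]
  750 → stock rod 3 (new)  [load 750/950]
  750 → stock rod 4 (new)  [load 750/950]
  700 → stock rod 5 (new)  [load 700/950]
  675 → stock rod 6 (new)  [load 675/950]
  575 → stock rod 7 (new)  [load 575/950]
  575 → stock rod 8 (new)  [load 575/950]
  450 → stock rod 9 (new)  [load 450/950]
  375 → stock rod 7  [load 950/950]
  325 → stock rod 8  [load 900/950]
  300 → stock rod 9  [load 750/950]
  275 → stock rod 6  [load 950/950]
  250 → stock rod 5  [load 950/950]
9 stock rods opened.

9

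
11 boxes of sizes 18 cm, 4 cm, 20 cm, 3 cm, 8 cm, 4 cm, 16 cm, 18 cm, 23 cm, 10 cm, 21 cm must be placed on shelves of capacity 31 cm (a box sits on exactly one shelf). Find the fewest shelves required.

Total = 23 + 21 + 20 + 18 + 18 + 16 + 10 + 8 + 4 + 4 + 3 = 145 cm.
Lower bound: ⌈145/31⌉ = 5 shelves.
Also, 6 boxes each exceed 31/2 cm, and no two of those can share a shelf, so at least 6 shelves are needed.
A packing using 6 shelves:
  shelf 1: 23 + 8 = 31
  shelf 2: 21 + 10 = 31
  shelf 3: 20 + 4 + 4 + 3 = 31
  shelf 4: 18 = 18
  shelf 5: 18 = 18
  shelf 6: 16 = 16
This matches the lower bound, so 6 is optimal.

6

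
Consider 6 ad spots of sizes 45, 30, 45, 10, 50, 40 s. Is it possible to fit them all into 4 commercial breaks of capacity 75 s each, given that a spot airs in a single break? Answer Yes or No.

Yes

A valid assignment using 4 commercial breaks:
  break 1: 50 + 10 = 60
  break 2: 45 + 30 = 75
  break 3: 45 = 45
  break 4: 40 = 40
Every load is within 75 s, so 4 commercial breaks suffice.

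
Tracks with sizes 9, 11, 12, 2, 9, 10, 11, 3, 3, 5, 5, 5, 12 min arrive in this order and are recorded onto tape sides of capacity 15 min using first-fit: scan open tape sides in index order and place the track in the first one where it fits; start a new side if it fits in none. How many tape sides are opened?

8

  9 → side 1 (new)  [load 9/15]
  11 → side 2 (new)  [load 11/15]
  12 → side 3 (new)  [load 12/15]
  2 → side 1  [load 11/15]
  9 → side 4 (new)  [load 9/15]
  10 → side 5 (new)  [load 10/15]
  11 → side 6 (new)  [load 11/15]
  3 → side 1  [load 14/15]
  3 → side 2  [load 14/15]
  5 → side 4  [load 14/15]
  5 → side 5  [load 15/15]
  5 → side 7 (new)  [load 5/15]
  12 → side 8 (new)  [load 12/15]
8 tape sides opened.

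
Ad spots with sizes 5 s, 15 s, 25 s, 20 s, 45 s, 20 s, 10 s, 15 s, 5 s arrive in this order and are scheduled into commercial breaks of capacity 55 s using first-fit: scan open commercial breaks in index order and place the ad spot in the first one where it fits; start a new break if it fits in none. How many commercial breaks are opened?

3

  5 → break 1 (new)  [load 5/55]
  15 → break 1  [load 20/55]
  25 → break 1  [load 45/55]
  20 → break 2 (new)  [load 20/55]
  45 → break 3 (new)  [load 45/55]
  20 → break 2  [load 40/55]
  10 → break 1  [load 55/55]
  15 → break 2  [load 55/55]
  5 → break 3  [load 50/55]
3 commercial breaks opened.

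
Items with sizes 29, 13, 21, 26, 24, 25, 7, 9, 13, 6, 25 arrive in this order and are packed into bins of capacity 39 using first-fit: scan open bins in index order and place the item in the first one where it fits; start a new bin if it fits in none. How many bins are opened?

  29 → bin 1 (new)  [load 29/39]
  13 → bin 2 (new)  [load 13/39]
  21 → bin 2  [load 34/39]
  26 → bin 3 (new)  [load 26/39]
  24 → bin 4 (new)  [load 24/39]
  25 → bin 5 (new)  [load 25/39]
  7 → bin 1  [load 36/39]
  9 → bin 3  [load 35/39]
  13 → bin 4  [load 37/39]
  6 → bin 5  [load 31/39]
  25 → bin 6 (new)  [load 25/39]
6 bins opened.

6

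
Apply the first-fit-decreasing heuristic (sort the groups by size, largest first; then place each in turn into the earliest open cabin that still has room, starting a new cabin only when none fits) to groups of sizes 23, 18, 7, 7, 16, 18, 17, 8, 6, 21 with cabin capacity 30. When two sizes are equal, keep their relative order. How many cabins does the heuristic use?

6

Sorted descending: 23, 21, 18, 18, 17, 16, 8, 7, 7, 6.
  23 → cabin 1 (new)  [load 23/30]
  21 → cabin 2 (new)  [load 21/30]
  18 → cabin 3 (new)  [load 18/30]
  18 → cabin 4 (new)  [load 18/30]
  17 → cabin 5 (new)  [load 17/30]
  16 → cabin 6 (new)  [load 16/30]
  8 → cabin 2  [load 29/30]
  7 → cabin 1  [load 30/30]
  7 → cabin 3  [load 25/30]
  6 → cabin 4  [load 24/30]
6 cabins opened.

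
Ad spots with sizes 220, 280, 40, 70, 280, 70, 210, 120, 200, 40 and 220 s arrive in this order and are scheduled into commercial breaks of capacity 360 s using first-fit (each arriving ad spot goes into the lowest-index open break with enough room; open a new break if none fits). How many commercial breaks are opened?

  220 → break 1 (new)  [load 220/360]
  280 → break 2 (new)  [load 280/360]
  40 → break 1  [load 260/360]
  70 → break 1  [load 330/360]
  280 → break 3 (new)  [load 280/360]
  70 → break 2  [load 350/360]
  210 → break 4 (new)  [load 210/360]
  120 → break 4  [load 330/360]
  200 → break 5 (new)  [load 200/360]
  40 → break 3  [load 320/360]
  220 → break 6 (new)  [load 220/360]
6 commercial breaks opened.

6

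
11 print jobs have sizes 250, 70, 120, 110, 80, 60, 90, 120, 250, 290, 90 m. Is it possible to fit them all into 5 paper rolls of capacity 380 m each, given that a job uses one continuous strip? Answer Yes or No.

A valid assignment using 5 paper rolls:
  roll 1: 290 + 90 = 380
  roll 2: 250 + 120 = 370
  roll 3: 250 + 120 = 370
  roll 4: 110 + 90 + 80 + 70 = 350
  roll 5: 60 = 60
Every load is within 380 m, so 5 paper rolls suffice.

Yes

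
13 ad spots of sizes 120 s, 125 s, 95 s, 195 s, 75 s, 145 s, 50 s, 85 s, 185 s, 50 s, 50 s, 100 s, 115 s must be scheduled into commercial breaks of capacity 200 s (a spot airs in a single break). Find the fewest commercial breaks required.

8

Total = 195 + 185 + 145 + 125 + 120 + 115 + 100 + 95 + 85 + 75 + 50 + 50 + 50 = 1390 s.
Lower bound: ⌈1390/200⌉ = 7 commercial breaks.
A packing using 8 commercial breaks:
  break 1: 195 = 195
  break 2: 185 = 185
  break 3: 145 + 50 = 195
  break 4: 125 + 75 = 200
  break 5: 120 + 50 = 170
  break 6: 115 + 85 = 200
  break 7: 100 + 95 = 195
  break 8: 50 = 50
No arrangement into 7 commercial breaks stays within capacity, so 8 is optimal.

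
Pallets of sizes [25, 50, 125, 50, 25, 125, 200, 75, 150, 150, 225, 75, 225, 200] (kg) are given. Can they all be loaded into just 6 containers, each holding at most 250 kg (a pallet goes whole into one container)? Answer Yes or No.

No

Total = 1700 kg; ⌈1700/250⌉ = 7.
At least 7 containers are required, but only 6 are allowed.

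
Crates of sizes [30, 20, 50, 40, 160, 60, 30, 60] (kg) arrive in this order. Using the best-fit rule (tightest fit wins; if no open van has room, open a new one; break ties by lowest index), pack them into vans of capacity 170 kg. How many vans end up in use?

3

  30 → van 1 (new)  [load 30/170]
  20 → van 1  [load 50/170]
  50 → van 1  [load 100/170]
  40 → van 1  [load 140/170]
  160 → van 2 (new)  [load 160/170]
  60 → van 3 (new)  [load 60/170]
  30 → van 1  [load 170/170]
  60 → van 3  [load 120/170]
3 vans opened.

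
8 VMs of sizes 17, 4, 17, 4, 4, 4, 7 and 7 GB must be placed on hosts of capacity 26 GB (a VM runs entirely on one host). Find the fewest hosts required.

Total = 17 + 17 + 7 + 7 + 4 + 4 + 4 + 4 = 64 GB.
Lower bound: ⌈64/26⌉ = 3 hosts.
A packing using 3 hosts:
  host 1: 17 + 7 = 24
  host 2: 17 + 7 = 24
  host 3: 4 + 4 + 4 + 4 = 16
This matches the lower bound, so 3 is optimal.

3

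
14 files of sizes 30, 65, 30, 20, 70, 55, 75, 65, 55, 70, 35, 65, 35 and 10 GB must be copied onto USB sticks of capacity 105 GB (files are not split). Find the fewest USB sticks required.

8

Total = 75 + 70 + 70 + 65 + 65 + 65 + 55 + 55 + 35 + 35 + 30 + 30 + 20 + 10 = 680 GB.
Lower bound: ⌈680/105⌉ = 7 USB sticks.
Also, 8 files each exceed 105/2 GB, and no two of those can share a USB stick, so at least 8 USB sticks are needed.
A packing using 8 USB sticks:
  USB stick 1: 75 + 30 = 105
  USB stick 2: 70 + 35 = 105
  USB stick 3: 70 + 35 = 105
  USB stick 4: 65 + 30 + 10 = 105
  USB stick 5: 65 + 20 = 85
  USB stick 6: 65 = 65
  USB stick 7: 55 = 55
  USB stick 8: 55 = 55
This matches the lower bound, so 8 is optimal.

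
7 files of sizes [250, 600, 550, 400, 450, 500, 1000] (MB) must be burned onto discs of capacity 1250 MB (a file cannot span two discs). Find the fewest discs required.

4

Total = 1000 + 600 + 550 + 500 + 450 + 400 + 250 = 3750 MB.
Lower bound: ⌈3750/1250⌉ = 3 discs.
A packing using 4 discs:
  disc 1: 1000 + 250 = 1250
  disc 2: 600 + 550 = 1150
  disc 3: 500 + 450 = 950
  disc 4: 400 = 400
No arrangement into 3 discs stays within capacity, so 4 is optimal.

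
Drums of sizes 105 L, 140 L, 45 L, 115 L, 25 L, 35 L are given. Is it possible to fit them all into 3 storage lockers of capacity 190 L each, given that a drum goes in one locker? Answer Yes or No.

A valid assignment using 3 storage lockers:
  locker 1: 140 + 45 = 185
  locker 2: 115 + 35 + 25 = 175
  locker 3: 105 = 105
Every load is within 190 L, so 3 storage lockers suffice.

Yes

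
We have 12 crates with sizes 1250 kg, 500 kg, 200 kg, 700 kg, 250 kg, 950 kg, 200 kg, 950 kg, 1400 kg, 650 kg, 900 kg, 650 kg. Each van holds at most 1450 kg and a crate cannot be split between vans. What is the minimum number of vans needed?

7

Total = 1400 + 1250 + 950 + 950 + 900 + 700 + 650 + 650 + 500 + 250 + 200 + 200 = 8600 kg.
Lower bound: ⌈8600/1450⌉ = 6 vans.
A packing using 7 vans:
  van 1: 1400 = 1400
  van 2: 1250 + 200 = 1450
  van 3: 950 + 500 = 1450
  van 4: 950 + 250 + 200 = 1400
  van 5: 900 = 900
  van 6: 700 + 650 = 1350
  van 7: 650 = 650
No arrangement into 6 vans stays within capacity, so 7 is optimal.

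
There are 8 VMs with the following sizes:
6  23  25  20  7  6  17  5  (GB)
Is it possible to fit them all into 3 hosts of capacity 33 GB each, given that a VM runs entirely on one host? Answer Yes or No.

Total = 109 GB; ⌈109/33⌉ = 4.
At least 4 hosts are required, but only 3 are allowed.

No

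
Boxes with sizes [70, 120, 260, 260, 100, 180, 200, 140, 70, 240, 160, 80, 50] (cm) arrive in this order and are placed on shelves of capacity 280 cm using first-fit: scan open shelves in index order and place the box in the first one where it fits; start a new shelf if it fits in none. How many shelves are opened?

  70 → shelf 1 (new)  [load 70/280]
  120 → shelf 1  [load 190/280]
  260 → shelf 2 (new)  [load 260/280]
  260 → shelf 3 (new)  [load 260/280]
  100 → shelf 4 (new)  [load 100/280]
  180 → shelf 4  [load 280/280]
  200 → shelf 5 (new)  [load 200/280]
  140 → shelf 6 (new)  [load 140/280]
  70 → shelf 1  [load 260/280]
  240 → shelf 7 (new)  [load 240/280]
  160 → shelf 8 (new)  [load 160/280]
  80 → shelf 5  [load 280/280]
  50 → shelf 6  [load 190/280]
8 shelves opened.

8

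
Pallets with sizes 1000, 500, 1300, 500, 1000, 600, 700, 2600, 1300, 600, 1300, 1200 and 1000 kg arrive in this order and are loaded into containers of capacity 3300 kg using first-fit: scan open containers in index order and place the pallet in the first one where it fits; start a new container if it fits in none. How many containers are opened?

  1000 → container 1 (new)  [load 1000/3300]
  500 → container 1  [load 1500/3300]
  1300 → container 1  [load 2800/3300]
  500 → container 1  [load 3300/3300]
  1000 → container 2 (new)  [load 1000/3300]
  600 → container 2  [load 1600/3300]
  700 → container 2  [load 2300/3300]
  2600 → container 3 (new)  [load 2600/3300]
  1300 → container 4 (new)  [load 1300/3300]
  600 → container 2  [load 2900/3300]
  1300 → container 4  [load 2600/3300]
  1200 → container 5 (new)  [load 1200/3300]
  1000 → container 5  [load 2200/3300]
5 containers opened.

5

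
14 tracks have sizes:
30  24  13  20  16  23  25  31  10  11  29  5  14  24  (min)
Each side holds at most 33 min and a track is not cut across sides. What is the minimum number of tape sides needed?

Total = 31 + 30 + 29 + 25 + 24 + 24 + 23 + 20 + 16 + 14 + 13 + 11 + 10 + 5 = 275 min.
Lower bound: ⌈275/33⌉ = 9 tape sides.
A packing using 10 tape sides:
  side 1: 31 = 31
  side 2: 30 = 30
  side 3: 29 = 29
  side 4: 25 + 5 = 30
  side 5: 24 = 24
  side 6: 24 = 24
  side 7: 23 + 10 = 33
  side 8: 20 + 13 = 33
  side 9: 16 + 14 = 30
  side 10: 11 = 11
No arrangement into 9 tape sides stays within capacity, so 10 is optimal.

10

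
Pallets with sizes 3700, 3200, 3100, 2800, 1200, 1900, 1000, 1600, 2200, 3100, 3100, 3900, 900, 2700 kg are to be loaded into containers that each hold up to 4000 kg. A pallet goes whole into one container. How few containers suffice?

10

Total = 3900 + 3700 + 3200 + 3100 + 3100 + 3100 + 2800 + 2700 + 2200 + 1900 + 1600 + 1200 + 1000 + 900 = 34400 kg.
Lower bound: ⌈34400/4000⌉ = 9 containers.
A packing using 10 containers:
  container 1: 3900 = 3900
  container 2: 3700 = 3700
  container 3: 3200 = 3200
  container 4: 3100 + 900 = 4000
  container 5: 3100 = 3100
  container 6: 3100 = 3100
  container 7: 2800 + 1200 = 4000
  container 8: 2700 + 1000 = 3700
  container 9: 2200 + 1600 = 3800
  container 10: 1900 = 1900
No arrangement into 9 containers stays within capacity, so 10 is optimal.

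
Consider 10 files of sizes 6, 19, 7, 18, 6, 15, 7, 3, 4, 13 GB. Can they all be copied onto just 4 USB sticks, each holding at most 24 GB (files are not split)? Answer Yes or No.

Total = 98 GB; ⌈98/24⌉ = 5.
At least 5 USB sticks are required, but only 4 are allowed.

No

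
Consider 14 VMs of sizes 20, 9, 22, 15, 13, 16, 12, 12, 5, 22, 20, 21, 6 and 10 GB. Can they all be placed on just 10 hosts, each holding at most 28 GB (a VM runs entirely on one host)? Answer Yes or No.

Yes

A valid assignment using 9 hosts:
  host 1: 22 + 6 = 28
  host 2: 22 + 5 = 27
  host 3: 21 = 21
  host 4: 20 = 20
  host 5: 20 = 20
  host 6: 16 + 12 = 28
  host 7: 15 + 13 = 28
  host 8: 12 + 10 = 22
  host 9: 9 = 9
That uses only 9 ≤ 10, so 10 hosts are enough.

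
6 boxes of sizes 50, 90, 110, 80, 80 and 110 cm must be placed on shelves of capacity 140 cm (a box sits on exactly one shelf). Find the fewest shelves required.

Total = 110 + 110 + 90 + 80 + 80 + 50 = 520 cm.
Lower bound: ⌈520/140⌉ = 4 shelves.
Also, 5 boxes each exceed 70 cm, and no two of those can share a shelf, so at least 5 shelves are needed.
A packing using 5 shelves:
  shelf 1: 110 = 110
  shelf 2: 110 = 110
  shelf 3: 90 + 50 = 140
  shelf 4: 80 = 80
  shelf 5: 80 = 80
This matches the lower bound, so 5 is optimal.

5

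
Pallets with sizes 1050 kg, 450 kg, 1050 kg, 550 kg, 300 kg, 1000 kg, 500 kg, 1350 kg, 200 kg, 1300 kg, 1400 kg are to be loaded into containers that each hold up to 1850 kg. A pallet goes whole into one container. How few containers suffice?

Total = 1400 + 1350 + 1300 + 1050 + 1050 + 1000 + 550 + 500 + 450 + 300 + 200 = 9150 kg.
Lower bound: ⌈9150/1850⌉ = 5 containers.
Also, 6 pallets each exceed 925 kg, and no two of those can share a container, so at least 6 containers are needed.
A packing using 6 containers:
  container 1: 1400 + 450 = 1850
  container 2: 1350 + 500 = 1850
  container 3: 1300 + 550 = 1850
  container 4: 1050 + 300 + 200 = 1550
  container 5: 1050 = 1050
  container 6: 1000 = 1000
This matches the lower bound, so 6 is optimal.

6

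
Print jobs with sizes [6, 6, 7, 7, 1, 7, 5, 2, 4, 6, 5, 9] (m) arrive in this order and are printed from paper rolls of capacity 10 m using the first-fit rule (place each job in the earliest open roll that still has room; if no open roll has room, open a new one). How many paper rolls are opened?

  6 → roll 1 (new)  [load 6/10]
  6 → roll 2 (new)  [load 6/10]
  7 → roll 3 (new)  [load 7/10]
  7 → roll 4 (new)  [load 7/10]
  1 → roll 1  [load 7/10]
  7 → roll 5 (new)  [load 7/10]
  5 → roll 6 (new)  [load 5/10]
  2 → roll 1  [load 9/10]
  4 → roll 2  [load 10/10]
  6 → roll 7 (new)  [load 6/10]
  5 → roll 6  [load 10/10]
  9 → roll 8 (new)  [load 9/10]
8 paper rolls opened.

8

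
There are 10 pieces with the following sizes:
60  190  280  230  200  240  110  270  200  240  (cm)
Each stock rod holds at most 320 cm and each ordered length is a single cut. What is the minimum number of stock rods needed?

Total = 280 + 270 + 240 + 240 + 230 + 200 + 200 + 190 + 110 + 60 = 2020 cm.
Lower bound: ⌈2020/320⌉ = 7 stock rods.
Also, 8 pieces each exceed 160 cm, and no two of those can share a stock rod, so at least 8 stock rods are needed.
A packing using 8 stock rods:
  stock rod 1: 280 = 280
  stock rod 2: 270 = 270
  stock rod 3: 240 + 60 = 300
  stock rod 4: 240 = 240
  stock rod 5: 230 = 230
  stock rod 6: 200 + 110 = 310
  stock rod 7: 200 = 200
  stock rod 8: 190 = 190
This matches the lower bound, so 8 is optimal.

8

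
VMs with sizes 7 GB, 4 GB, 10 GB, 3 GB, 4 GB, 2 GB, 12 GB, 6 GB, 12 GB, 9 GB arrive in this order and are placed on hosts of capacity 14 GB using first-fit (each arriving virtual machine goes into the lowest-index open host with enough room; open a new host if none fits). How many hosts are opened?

6

  7 → host 1 (new)  [load 7/14]
  4 → host 1  [load 11/14]
  10 → host 2 (new)  [load 10/14]
  3 → host 1  [load 14/14]
  4 → host 2  [load 14/14]
  2 → host 3 (new)  [load 2/14]
  12 → host 3  [load 14/14]
  6 → host 4 (new)  [load 6/14]
  12 → host 5 (new)  [load 12/14]
  9 → host 6 (new)  [load 9/14]
6 hosts opened.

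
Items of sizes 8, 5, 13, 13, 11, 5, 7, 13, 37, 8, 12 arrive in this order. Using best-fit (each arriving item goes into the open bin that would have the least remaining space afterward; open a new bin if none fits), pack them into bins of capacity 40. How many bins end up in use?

4

  8 → bin 1 (new)  [load 8/40]
  5 → bin 1  [load 13/40]
  13 → bin 1  [load 26/40]
  13 → bin 1  [load 39/40]
  11 → bin 2 (new)  [load 11/40]
  5 → bin 2  [load 16/40]
  7 → bin 2  [load 23/40]
  13 → bin 2  [load 36/40]
  37 → bin 3 (new)  [load 37/40]
  8 → bin 4 (new)  [load 8/40]
  12 → bin 4  [load 20/40]
4 bins opened.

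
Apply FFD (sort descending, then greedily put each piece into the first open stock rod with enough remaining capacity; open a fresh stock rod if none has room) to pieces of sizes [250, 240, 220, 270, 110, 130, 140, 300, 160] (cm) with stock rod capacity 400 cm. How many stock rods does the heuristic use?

5

Sorted descending: 300, 270, 250, 240, 220, 160, 140, 130, 110.
  300 → stock rod 1 (new)  [load 300/400]
  270 → stock rod 2 (new)  [load 270/400]
  250 → stock rod 3 (new)  [load 250/400]
  240 → stock rod 4 (new)  [load 240/400]
  220 → stock rod 5 (new)  [load 220/400]
  160 → stock rod 4  [load 400/400]
  140 → stock rod 3  [load 390/400]
  130 → stock rod 2  [load 400/400]
  110 → stock rod 5  [load 330/400]
5 stock rods opened.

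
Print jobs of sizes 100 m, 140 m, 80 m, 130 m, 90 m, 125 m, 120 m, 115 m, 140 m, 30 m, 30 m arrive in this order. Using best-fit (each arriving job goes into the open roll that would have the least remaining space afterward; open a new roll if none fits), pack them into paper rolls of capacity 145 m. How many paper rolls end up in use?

  100 → roll 1 (new)  [load 100/145]
  140 → roll 2 (new)  [load 140/145]
  80 → roll 3 (new)  [load 80/145]
  130 → roll 4 (new)  [load 130/145]
  90 → roll 5 (new)  [load 90/145]
  125 → roll 6 (new)  [load 125/145]
  120 → roll 7 (new)  [load 120/145]
  115 → roll 8 (new)  [load 115/145]
  140 → roll 9 (new)  [load 140/145]
  30 → roll 8  [load 145/145]
  30 → roll 1  [load 130/145]
9 paper rolls opened.

9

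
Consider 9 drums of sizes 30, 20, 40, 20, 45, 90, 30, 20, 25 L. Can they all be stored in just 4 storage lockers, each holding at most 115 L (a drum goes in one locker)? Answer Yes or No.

A valid assignment using 3 storage lockers:
  locker 1: 90 + 25 = 115
  locker 2: 45 + 40 + 30 = 115
  locker 3: 30 + 20 + 20 + 20 = 90
That uses only 3 ≤ 4, so 4 storage lockers are enough.

Yes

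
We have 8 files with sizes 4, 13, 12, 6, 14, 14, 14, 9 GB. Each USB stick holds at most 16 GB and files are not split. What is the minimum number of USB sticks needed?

Total = 14 + 14 + 14 + 13 + 12 + 9 + 6 + 4 = 86 GB.
Lower bound: ⌈86/16⌉ = 6 USB sticks.
A packing using 6 USB sticks:
  USB stick 1: 14 = 14
  USB stick 2: 14 = 14
  USB stick 3: 14 = 14
  USB stick 4: 13 = 13
  USB stick 5: 12 + 4 = 16
  USB stick 6: 9 + 6 = 15
This matches the lower bound, so 6 is optimal.

6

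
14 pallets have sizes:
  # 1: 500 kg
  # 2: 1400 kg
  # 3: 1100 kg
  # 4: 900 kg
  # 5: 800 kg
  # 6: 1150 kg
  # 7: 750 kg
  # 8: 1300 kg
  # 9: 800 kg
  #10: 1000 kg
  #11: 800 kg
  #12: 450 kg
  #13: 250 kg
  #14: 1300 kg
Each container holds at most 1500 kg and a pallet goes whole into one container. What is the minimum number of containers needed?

Total = 1400 + 1300 + 1300 + 1150 + 1100 + 1000 + 900 + 800 + 800 + 800 + 750 + 500 + 450 + 250 = 12500 kg.
Lower bound: ⌈12500/1500⌉ = 9 containers.
Also, 10 pallets each exceed 750 kg, and no two of those can share a container, so at least 10 containers are needed.
A packing using 11 containers:
  container 1: 1400 = 1400
  container 2: 1300 = 1300
  container 3: 1300 = 1300
  container 4: 1150 + 250 = 1400
  container 5: 1100 = 1100
  container 6: 1000 + 500 = 1500
  container 7: 900 + 450 = 1350
  container 8: 800 = 800
  container 9: 800 = 800
  container 10: 800 = 800
  container 11: 750 = 750
No arrangement into 10 containers stays within capacity, so 11 is optimal.

11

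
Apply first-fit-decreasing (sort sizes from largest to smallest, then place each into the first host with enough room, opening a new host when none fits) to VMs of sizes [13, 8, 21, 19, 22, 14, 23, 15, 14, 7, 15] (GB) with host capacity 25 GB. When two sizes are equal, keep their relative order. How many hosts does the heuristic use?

9

Sorted descending: 23, 22, 21, 19, 15, 15, 14, 14, 13, 8, 7.
  23 → host 1 (new)  [load 23/25]
  22 → host 2 (new)  [load 22/25]
  21 → host 3 (new)  [load 21/25]
  19 → host 4 (new)  [load 19/25]
  15 → host 5 (new)  [load 15/25]
  15 → host 6 (new)  [load 15/25]
  14 → host 7 (new)  [load 14/25]
  14 → host 8 (new)  [load 14/25]
  13 → host 9 (new)  [load 13/25]
  8 → host 5  [load 23/25]
  7 → host 6  [load 22/25]
9 hosts opened.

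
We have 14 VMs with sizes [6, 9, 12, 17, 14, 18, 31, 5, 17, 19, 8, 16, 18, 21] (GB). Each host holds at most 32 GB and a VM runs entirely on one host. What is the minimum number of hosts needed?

Total = 31 + 21 + 19 + 18 + 18 + 17 + 17 + 16 + 14 + 12 + 9 + 8 + 6 + 5 = 211 GB.
Lower bound: ⌈211/32⌉ = 7 hosts.
A packing using 8 hosts:
  host 1: 31 = 31
  host 2: 21 + 9 = 30
  host 3: 19 + 12 = 31
  host 4: 18 + 14 = 32
  host 5: 18 + 8 + 6 = 32
  host 6: 17 + 5 = 22
  host 7: 17 = 17
  host 8: 16 = 16
No arrangement into 7 hosts stays within capacity, so 8 is optimal.

8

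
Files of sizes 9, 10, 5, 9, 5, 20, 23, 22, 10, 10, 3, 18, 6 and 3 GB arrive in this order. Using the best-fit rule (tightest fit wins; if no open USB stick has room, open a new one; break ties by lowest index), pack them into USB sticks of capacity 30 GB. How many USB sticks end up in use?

6

  9 → USB stick 1 (new)  [load 9/30]
  10 → USB stick 1  [load 19/30]
  5 → USB stick 1  [load 24/30]
  9 → USB stick 2 (new)  [load 9/30]
  5 → USB stick 1  [load 29/30]
  20 → USB stick 2  [load 29/30]
  23 → USB stick 3 (new)  [load 23/30]
  22 → USB stick 4 (new)  [load 22/30]
  10 → USB stick 5 (new)  [load 10/30]
  10 → USB stick 5  [load 20/30]
  3 → USB stick 3  [load 26/30]
  18 → USB stick 6 (new)  [load 18/30]
  6 → USB stick 4  [load 28/30]
  3 → USB stick 3  [load 29/30]
6 USB sticks opened.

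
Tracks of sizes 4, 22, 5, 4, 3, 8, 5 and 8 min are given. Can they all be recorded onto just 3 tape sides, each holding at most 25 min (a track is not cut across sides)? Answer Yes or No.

A valid assignment using 3 tape sides:
  side 1: 22 + 3 = 25
  side 2: 8 + 8 + 5 + 4 = 25
  side 3: 5 + 4 = 9
Every load is within 25 min, so 3 tape sides suffice.

Yes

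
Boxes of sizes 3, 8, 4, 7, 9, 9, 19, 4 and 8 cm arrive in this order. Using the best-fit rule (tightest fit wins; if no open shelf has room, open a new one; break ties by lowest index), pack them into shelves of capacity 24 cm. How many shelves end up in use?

4

  3 → shelf 1 (new)  [load 3/24]
  8 → shelf 1  [load 11/24]
  4 → shelf 1  [load 15/24]
  7 → shelf 1  [load 22/24]
  9 → shelf 2 (new)  [load 9/24]
  9 → shelf 2  [load 18/24]
  19 → shelf 3 (new)  [load 19/24]
  4 → shelf 3  [load 23/24]
  8 → shelf 4 (new)  [load 8/24]
4 shelves opened.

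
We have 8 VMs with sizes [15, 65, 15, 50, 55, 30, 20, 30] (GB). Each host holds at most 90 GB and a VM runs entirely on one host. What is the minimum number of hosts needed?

4

Total = 65 + 55 + 50 + 30 + 30 + 20 + 15 + 15 = 280 GB.
Lower bound: ⌈280/90⌉ = 4 hosts.
A packing using 4 hosts:
  host 1: 65 + 20 = 85
  host 2: 55 + 30 = 85
  host 3: 50 + 30 = 80
  host 4: 15 + 15 = 30
This matches the lower bound, so 4 is optimal.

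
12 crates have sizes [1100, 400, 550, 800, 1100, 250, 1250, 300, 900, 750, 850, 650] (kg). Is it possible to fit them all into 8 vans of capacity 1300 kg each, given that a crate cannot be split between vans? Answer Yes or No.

A valid assignment using 8 vans:
  van 1: 1250 = 1250
  van 2: 1100 = 1100
  van 3: 1100 = 1100
  van 4: 900 + 400 = 1300
  van 5: 850 + 300 = 1150
  van 6: 800 + 250 = 1050
  van 7: 750 + 550 = 1300
  van 8: 650 = 650
Every load is within 1300 kg, so 8 vans suffice.

Yes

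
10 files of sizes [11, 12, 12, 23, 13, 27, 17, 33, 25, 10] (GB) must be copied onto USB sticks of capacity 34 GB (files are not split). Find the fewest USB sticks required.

6

Total = 33 + 27 + 25 + 23 + 17 + 13 + 12 + 12 + 11 + 10 = 183 GB.
Lower bound: ⌈183/34⌉ = 6 USB sticks.
A packing using 6 USB sticks:
  USB stick 1: 33 = 33
  USB stick 2: 27 = 27
  USB stick 3: 25 = 25
  USB stick 4: 23 + 11 = 34
  USB stick 5: 17 + 13 = 30
  USB stick 6: 12 + 12 + 10 = 34
This matches the lower bound, so 6 is optimal.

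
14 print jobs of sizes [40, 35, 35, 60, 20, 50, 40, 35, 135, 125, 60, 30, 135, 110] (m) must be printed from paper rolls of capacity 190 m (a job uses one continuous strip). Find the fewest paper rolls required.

Total = 135 + 135 + 125 + 110 + 60 + 60 + 50 + 40 + 40 + 35 + 35 + 35 + 30 + 20 = 910 m.
Lower bound: ⌈910/190⌉ = 5 paper rolls.
A packing using 5 paper rolls:
  roll 1: 135 + 50 = 185
  roll 2: 135 + 40 = 175
  roll 3: 125 + 60 = 185
  roll 4: 110 + 60 + 20 = 190
  roll 5: 40 + 35 + 35 + 35 + 30 = 175
This matches the lower bound, so 5 is optimal.

5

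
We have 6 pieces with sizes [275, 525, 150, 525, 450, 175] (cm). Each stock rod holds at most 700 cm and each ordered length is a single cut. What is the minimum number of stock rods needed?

4

Total = 525 + 525 + 450 + 275 + 175 + 150 = 2100 cm.
Lower bound: ⌈2100/700⌉ = 3 stock rods.
A packing using 4 stock rods:
  stock rod 1: 525 + 175 = 700
  stock rod 2: 525 + 150 = 675
  stock rod 3: 450 = 450
  stock rod 4: 275 = 275
No arrangement into 3 stock rods stays within capacity, so 4 is optimal.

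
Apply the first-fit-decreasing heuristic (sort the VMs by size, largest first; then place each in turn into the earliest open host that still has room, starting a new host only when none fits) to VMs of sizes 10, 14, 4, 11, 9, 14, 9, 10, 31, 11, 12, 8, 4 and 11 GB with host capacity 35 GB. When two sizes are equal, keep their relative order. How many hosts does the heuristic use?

Sorted descending: 31, 14, 14, 12, 11, 11, 11, 10, 10, 9, 9, 8, 4, 4.
  31 → host 1 (new)  [load 31/35]
  14 → host 2 (new)  [load 14/35]
  14 → host 2  [load 28/35]
  12 → host 3 (new)  [load 12/35]
  11 → host 3  [load 23/35]
  11 → host 3  [load 34/35]
  11 → host 4 (new)  [load 11/35]
  10 → host 4  [load 21/35]
  10 → host 4  [load 31/35]
  9 → host 5 (new)  [load 9/35]
  9 → host 5  [load 18/35]
  8 → host 5  [load 26/35]
  4 → host 1  [load 35/35]
  4 → host 2  [load 32/35]
5 hosts opened.

5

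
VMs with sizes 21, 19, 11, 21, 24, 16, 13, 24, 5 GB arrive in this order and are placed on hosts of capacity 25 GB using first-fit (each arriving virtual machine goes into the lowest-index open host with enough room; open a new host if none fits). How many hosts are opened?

  21 → host 1 (new)  [load 21/25]
  19 → host 2 (new)  [load 19/25]
  11 → host 3 (new)  [load 11/25]
  21 → host 4 (new)  [load 21/25]
  24 → host 5 (new)  [load 24/25]
  16 → host 6 (new)  [load 16/25]
  13 → host 3  [load 24/25]
  24 → host 7 (new)  [load 24/25]
  5 → host 2  [load 24/25]
7 hosts opened.

7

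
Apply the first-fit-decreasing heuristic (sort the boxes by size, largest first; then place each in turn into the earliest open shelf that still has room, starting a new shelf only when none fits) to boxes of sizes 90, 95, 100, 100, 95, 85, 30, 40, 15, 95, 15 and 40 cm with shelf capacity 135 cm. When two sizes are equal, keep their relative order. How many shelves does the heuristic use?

Sorted descending: 100, 100, 95, 95, 95, 90, 85, 40, 40, 30, 15, 15.
  100 → shelf 1 (new)  [load 100/135]
  100 → shelf 2 (new)  [load 100/135]
  95 → shelf 3 (new)  [load 95/135]
  95 → shelf 4 (new)  [load 95/135]
  95 → shelf 5 (new)  [load 95/135]
  90 → shelf 6 (new)  [load 90/135]
  85 → shelf 7 (new)  [load 85/135]
  40 → shelf 3  [load 135/135]
  40 → shelf 4  [load 135/135]
  30 → shelf 1  [load 130/135]
  15 → shelf 2  [load 115/135]
  15 → shelf 2  [load 130/135]
7 shelves opened.

7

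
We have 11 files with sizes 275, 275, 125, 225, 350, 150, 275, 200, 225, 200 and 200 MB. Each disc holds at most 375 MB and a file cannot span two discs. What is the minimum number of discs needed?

Total = 350 + 275 + 275 + 275 + 225 + 225 + 200 + 200 + 200 + 150 + 125 = 2500 MB.
Lower bound: ⌈2500/375⌉ = 7 discs.
Also, 9 files each exceed 375/2 MB, and no two of those can share a disc, so at least 9 discs are needed.
A packing using 9 discs:
  disc 1: 350 = 350
  disc 2: 275 = 275
  disc 3: 275 = 275
  disc 4: 275 = 275
  disc 5: 225 + 150 = 375
  disc 6: 225 + 125 = 350
  disc 7: 200 = 200
  disc 8: 200 = 200
  disc 9: 200 = 200
This matches the lower bound, so 9 is optimal.

9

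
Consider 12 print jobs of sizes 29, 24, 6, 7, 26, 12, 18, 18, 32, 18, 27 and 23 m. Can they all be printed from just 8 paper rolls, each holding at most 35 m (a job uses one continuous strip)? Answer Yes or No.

No

Total = 240 m; ⌈240/35⌉ = 7.
9 print jobs each exceed half the capacity and cannot share a roll, forcing at least 9 paper rolls.
At least 9 paper rolls are required, but only 8 are allowed.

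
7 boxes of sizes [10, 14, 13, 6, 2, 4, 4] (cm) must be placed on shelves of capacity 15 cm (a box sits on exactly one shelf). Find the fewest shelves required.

Total = 14 + 13 + 10 + 6 + 4 + 4 + 2 = 53 cm.
Lower bound: ⌈53/15⌉ = 4 shelves.
A packing using 4 shelves:
  shelf 1: 14 = 14
  shelf 2: 13 + 2 = 15
  shelf 3: 10 + 4 = 14
  shelf 4: 6 + 4 = 10
This matches the lower bound, so 4 is optimal.

4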